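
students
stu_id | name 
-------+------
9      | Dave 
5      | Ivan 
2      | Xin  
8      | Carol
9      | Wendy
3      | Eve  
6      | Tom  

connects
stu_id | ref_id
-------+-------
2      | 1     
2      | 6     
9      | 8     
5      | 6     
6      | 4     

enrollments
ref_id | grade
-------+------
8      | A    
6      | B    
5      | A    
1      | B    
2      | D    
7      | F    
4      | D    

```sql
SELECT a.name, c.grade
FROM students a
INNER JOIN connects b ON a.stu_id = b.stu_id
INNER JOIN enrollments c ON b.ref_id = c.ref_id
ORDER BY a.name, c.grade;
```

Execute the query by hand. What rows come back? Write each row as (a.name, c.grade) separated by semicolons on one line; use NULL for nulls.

(Dave, A); (Ivan, B); (Tom, D); (Wendy, A); (Xin, B); (Xin, B)

Evaluate left to right. First `students a INNER JOIN connects b` on stu_id: 6 row(s).
Then INNER JOIN `enrollments c` on ref_id: keep only rows whose b.ref_id appears in c.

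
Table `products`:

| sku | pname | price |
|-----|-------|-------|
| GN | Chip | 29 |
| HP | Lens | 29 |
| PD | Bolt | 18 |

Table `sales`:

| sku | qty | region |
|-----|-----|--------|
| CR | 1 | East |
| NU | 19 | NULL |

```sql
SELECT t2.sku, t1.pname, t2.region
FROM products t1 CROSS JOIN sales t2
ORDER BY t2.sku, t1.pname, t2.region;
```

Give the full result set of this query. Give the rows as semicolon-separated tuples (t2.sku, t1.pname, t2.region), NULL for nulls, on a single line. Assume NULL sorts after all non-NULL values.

(CR, Bolt, East); (CR, Chip, East); (CR, Lens, East); (NU, Bolt, NULL); (NU, Chip, NULL); (NU, Lens, NULL)

CROSS JOIN pairs every row of `products` with every row of `sales`: 3 × 2 = 6 rows.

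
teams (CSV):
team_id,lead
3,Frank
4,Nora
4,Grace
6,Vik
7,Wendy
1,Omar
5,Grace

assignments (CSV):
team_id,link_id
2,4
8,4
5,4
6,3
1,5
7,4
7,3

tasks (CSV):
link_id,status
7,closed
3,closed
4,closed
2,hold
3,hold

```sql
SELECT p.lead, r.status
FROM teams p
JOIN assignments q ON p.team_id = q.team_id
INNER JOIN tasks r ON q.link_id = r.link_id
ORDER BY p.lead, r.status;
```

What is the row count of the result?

Step 1 — p INNER JOIN q on team_id → 5 row(s).
Then INNER JOIN `tasks r` on link_id: keep only rows whose q.link_id appears in r.
Result: 6 row(s).

6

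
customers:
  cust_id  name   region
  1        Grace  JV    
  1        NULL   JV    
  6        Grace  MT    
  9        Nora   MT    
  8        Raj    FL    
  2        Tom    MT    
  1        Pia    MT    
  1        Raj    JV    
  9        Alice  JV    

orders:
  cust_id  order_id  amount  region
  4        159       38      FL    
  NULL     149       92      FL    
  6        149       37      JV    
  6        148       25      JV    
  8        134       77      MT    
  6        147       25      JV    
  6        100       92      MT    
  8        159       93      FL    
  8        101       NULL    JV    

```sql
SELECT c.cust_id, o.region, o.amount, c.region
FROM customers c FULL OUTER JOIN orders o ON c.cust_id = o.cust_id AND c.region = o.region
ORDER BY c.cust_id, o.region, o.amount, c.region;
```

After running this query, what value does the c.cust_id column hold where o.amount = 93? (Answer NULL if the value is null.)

8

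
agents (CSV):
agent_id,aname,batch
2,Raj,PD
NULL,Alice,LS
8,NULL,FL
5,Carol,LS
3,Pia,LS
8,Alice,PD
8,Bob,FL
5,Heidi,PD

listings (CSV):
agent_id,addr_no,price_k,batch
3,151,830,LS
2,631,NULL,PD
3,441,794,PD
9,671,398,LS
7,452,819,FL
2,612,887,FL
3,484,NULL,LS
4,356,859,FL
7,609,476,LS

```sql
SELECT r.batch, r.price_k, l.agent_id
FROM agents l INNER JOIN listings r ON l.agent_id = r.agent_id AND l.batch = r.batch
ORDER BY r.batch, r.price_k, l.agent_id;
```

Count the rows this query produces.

3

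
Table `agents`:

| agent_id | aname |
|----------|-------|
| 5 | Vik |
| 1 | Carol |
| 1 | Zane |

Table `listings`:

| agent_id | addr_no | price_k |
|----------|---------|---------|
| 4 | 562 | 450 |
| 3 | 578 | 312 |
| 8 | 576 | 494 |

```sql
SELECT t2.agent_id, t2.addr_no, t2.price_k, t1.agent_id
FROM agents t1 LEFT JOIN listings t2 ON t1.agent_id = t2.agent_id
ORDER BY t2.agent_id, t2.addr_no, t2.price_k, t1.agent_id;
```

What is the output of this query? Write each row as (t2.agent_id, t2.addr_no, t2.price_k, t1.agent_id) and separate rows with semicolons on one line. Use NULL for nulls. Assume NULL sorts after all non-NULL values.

(NULL, NULL, NULL, 1); (NULL, NULL, NULL, 1); (NULL, NULL, NULL, 5)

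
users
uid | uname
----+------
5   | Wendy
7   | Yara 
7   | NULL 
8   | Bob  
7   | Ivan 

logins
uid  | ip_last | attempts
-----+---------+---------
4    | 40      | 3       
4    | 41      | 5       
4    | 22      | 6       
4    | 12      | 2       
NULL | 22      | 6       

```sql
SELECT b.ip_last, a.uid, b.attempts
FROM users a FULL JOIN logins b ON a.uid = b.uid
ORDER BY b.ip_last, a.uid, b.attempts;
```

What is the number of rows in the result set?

FULL OUTER JOIN keeps every row from both sides; unmatched rows get NULL for the other side's columns.
Matching on a.uid = b.uid. A NULL in a compared column never satisfies the condition.
- a (uid=5) has no partner → padded with NULL.
- a (uid=7) has no partner → padded with NULL.
- a (uid=7) has no partner → padded with NULL.
- a (uid=8) has no partner → padded with NULL.
- a (uid=7) has no partner → padded with NULL.
- 5 row(s) from b found no a partner → padded with NULL.
Total: 0 matched + 10 padded = 10 rows.

10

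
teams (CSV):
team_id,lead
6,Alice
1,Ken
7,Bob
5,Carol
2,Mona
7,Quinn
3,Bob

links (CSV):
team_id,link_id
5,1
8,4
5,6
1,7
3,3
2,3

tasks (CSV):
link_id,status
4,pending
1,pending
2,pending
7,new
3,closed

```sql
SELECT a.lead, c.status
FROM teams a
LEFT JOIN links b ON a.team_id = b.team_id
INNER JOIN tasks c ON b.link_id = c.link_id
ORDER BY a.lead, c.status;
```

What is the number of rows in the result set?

Joins associate left-to-right: teams LEFT JOIN links on team_id gives 8 intermediate row(s).
Then INNER JOIN `tasks c` on link_id: keep only rows whose b.link_id appears in c.
Result: 4 row(s).

4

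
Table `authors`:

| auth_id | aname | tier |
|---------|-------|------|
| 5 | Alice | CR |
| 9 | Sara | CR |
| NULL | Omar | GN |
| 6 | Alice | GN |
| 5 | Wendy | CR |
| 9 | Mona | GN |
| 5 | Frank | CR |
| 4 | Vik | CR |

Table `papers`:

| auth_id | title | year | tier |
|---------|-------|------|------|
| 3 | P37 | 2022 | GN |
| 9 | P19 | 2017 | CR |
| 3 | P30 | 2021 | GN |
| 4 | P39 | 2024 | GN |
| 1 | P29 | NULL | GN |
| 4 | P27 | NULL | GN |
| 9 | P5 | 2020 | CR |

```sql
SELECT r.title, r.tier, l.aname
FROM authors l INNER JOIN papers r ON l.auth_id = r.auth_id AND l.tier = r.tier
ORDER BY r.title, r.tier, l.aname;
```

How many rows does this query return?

2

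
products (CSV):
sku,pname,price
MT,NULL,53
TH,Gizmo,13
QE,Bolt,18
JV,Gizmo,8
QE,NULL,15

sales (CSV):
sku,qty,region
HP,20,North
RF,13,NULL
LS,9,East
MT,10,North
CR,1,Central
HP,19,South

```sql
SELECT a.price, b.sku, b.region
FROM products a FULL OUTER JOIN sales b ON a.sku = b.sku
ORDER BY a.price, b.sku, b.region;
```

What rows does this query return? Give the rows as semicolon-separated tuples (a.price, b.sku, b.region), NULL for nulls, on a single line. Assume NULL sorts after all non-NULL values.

FULL OUTER JOIN keeps every row from both sides; unmatched rows get NULL for the other side's columns.
Matching on a.sku = b.sku.
- sku=MT: 1 matching b row(s), so 1 row(s) emitted.
- sku=TH: no b row matches, row kept with b columns NULL.
- sku=QE: no b row matches, row kept with b columns NULL.
- sku=JV: no b row matches, row kept with b columns NULL.
- sku=QE: no b row matches, row kept with b columns NULL.
- plus 5 unmatched b row(s), each kept with NULL a columns.
After projecting and ordering:
a.price | b.sku | b.region
8 | NULL | NULL
13 | NULL | NULL
15 | NULL | NULL
18 | NULL | NULL
53 | MT | North
NULL | CR | Central
NULL | HP | North
NULL | HP | South
NULL | LS | East
NULL | RF | NULL

(8, NULL, NULL); (13, NULL, NULL); (15, NULL, NULL); (18, NULL, NULL); (53, MT, North); (NULL, CR, Central); (NULL, HP, North); (NULL, HP, South); (NULL, LS, East); (NULL, RF, NULL)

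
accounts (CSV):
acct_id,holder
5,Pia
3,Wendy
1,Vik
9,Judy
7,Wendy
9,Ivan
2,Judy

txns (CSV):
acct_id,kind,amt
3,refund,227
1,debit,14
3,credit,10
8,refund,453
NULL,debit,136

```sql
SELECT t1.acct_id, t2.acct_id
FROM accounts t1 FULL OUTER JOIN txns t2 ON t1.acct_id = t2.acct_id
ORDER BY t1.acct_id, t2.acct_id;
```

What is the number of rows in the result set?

FULL OUTER JOIN keeps every row from both sides; unmatched rows get NULL for the other side's columns.
Matching on t1.acct_id = t2.acct_id. A NULL in a compared column never satisfies the condition.
- t1 row (acct_id=5): no match → kept, t2 columns NULL.
- t1 row (acct_id=3): matches 2 t2 row(s) → 2 output row(s).
- t1 row (acct_id=1): matches 1 t2 row(s) → 1 output row(s).
- t1 row (acct_id=9): no match → kept, t2 columns NULL.
- t1 row (acct_id=7): no match → kept, t2 columns NULL.
- t1 row (acct_id=9): no match → kept, t2 columns NULL.
- t1 row (acct_id=2): no match → kept, t2 columns NULL.
- 2 t2 row(s) had no t1 match → kept, t1 columns NULL.
Total: 3 matched + 7 padded = 10 rows.

10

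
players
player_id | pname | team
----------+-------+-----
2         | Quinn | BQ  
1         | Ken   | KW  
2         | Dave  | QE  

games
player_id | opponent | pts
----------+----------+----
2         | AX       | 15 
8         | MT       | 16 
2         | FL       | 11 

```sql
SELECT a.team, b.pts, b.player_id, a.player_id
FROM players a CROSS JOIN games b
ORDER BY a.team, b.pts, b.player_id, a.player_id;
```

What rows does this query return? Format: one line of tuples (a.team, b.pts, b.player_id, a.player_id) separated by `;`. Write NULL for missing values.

(BQ, 11, 2, 2); (BQ, 15, 2, 2); (BQ, 16, 8, 2); (KW, 11, 2, 1); (KW, 15, 2, 1); (KW, 16, 8, 1); (QE, 11, 2, 2); (QE, 15, 2, 2); (QE, 16, 8, 2)

CROSS JOIN pairs every row of `players` with every row of `games`: 3 × 3 = 9 rows.
After projecting and ordering:
a.team | b.pts | b.player_id | a.player_id
BQ | 11 | 2 | 2
BQ | 15 | 2 | 2
BQ | 16 | 8 | 2
KW | 11 | 2 | 1
KW | 15 | 2 | 1
KW | 16 | 8 | 1
QE | 11 | 2 | 2
QE | 15 | 2 | 2
QE | 16 | 8 | 2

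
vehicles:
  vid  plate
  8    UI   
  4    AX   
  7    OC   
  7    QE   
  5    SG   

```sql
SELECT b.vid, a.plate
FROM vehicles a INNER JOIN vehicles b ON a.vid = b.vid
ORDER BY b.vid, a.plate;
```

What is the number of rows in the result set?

7

INNER JOIN keeps only pairs where the ON condition holds.
Matching on a.vid = b.vid.
Matched pairs: 7.
Total: 7 rows.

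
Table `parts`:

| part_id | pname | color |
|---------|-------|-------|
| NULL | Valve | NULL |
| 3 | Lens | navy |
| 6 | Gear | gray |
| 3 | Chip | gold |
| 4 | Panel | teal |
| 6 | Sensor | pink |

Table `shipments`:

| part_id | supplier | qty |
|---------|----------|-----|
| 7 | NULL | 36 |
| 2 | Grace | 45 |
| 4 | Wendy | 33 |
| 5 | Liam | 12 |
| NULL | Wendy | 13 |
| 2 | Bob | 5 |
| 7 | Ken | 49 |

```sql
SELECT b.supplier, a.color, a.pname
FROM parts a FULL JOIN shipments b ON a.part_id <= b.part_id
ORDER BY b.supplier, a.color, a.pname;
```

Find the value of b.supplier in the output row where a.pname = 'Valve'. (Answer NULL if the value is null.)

FULL OUTER JOIN keeps every row from both sides; unmatched rows get NULL for the other side's columns.
Matching on a.part_id <= b.part_id. A NULL in a compared column never satisfies the condition.
- part_id=NULL: no b row matches, row kept with b columns NULL.
- part_id=3: 4 matching b row(s), so 4 row(s) emitted.
- part_id=6: 2 matching b row(s), so 2 row(s) emitted.
- part_id=3: 4 matching b row(s), so 4 row(s) emitted.
- part_id=4: 4 matching b row(s), so 4 row(s) emitted.
- part_id=6: 2 matching b row(s), so 2 row(s) emitted.
- plus 3 unmatched b row(s), each kept with NULL a columns.

NULL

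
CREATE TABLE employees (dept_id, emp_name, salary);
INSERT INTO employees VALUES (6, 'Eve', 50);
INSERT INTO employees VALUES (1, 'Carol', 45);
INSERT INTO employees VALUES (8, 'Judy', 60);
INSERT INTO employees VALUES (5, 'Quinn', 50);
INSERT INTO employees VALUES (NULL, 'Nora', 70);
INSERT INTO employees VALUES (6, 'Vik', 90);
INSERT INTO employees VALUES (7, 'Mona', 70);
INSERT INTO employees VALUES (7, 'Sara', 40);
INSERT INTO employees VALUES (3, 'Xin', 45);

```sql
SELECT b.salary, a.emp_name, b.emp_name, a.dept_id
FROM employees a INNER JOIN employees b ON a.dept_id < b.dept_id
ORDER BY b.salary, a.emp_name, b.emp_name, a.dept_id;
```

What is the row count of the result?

26

INNER JOIN keeps only pairs where the ON condition holds.
Matching on a.dept_id < b.dept_id. A NULL in a compared column never satisfies the condition.
- a (dept_id=6) pairs with 3 row(s) of b.
- a (dept_id=1) pairs with 7 row(s) of b.
- a (dept_id=8) has no partner → excluded.
- a (dept_id=5) pairs with 5 row(s) of b.
- a (dept_id=NULL) has no partner → excluded.
- a (dept_id=6) pairs with 3 row(s) of b.
- a (dept_id=7) pairs with 1 row(s) of b.
- a (dept_id=7) pairs with 1 row(s) of b.
- a (dept_id=3) pairs with 6 row(s) of b.
Total: 26 rows.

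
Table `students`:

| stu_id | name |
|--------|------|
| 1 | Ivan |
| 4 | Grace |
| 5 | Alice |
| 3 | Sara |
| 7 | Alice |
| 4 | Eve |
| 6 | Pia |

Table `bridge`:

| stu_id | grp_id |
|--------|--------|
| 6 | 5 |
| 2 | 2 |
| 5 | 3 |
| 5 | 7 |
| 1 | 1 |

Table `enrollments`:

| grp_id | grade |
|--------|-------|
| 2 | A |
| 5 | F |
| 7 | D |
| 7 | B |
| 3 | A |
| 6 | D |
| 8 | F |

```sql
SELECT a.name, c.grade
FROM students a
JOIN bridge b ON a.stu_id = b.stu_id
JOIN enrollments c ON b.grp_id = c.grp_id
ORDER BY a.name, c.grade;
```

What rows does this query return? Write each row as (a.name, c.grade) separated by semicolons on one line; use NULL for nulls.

Evaluate left to right. First `students a INNER JOIN bridge b` on stu_id: 4 row(s).
Then INNER JOIN `enrollments c` on grp_id: keep only rows whose b.grp_id appears in c.

(Alice, A); (Alice, B); (Alice, D); (Pia, F)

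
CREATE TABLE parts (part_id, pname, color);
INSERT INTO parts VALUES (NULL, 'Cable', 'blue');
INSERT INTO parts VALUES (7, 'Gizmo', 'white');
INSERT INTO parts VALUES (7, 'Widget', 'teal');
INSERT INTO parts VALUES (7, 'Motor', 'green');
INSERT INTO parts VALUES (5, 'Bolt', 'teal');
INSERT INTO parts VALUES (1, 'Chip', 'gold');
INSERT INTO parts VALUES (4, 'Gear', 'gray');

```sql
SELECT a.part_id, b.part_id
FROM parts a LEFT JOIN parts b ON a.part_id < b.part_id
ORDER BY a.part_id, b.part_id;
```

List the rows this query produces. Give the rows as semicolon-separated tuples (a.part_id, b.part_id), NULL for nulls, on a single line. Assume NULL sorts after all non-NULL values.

(1, 4); (1, 5); (1, 7); (1, 7); (1, 7); (4, 5); (4, 7); (4, 7); (4, 7); (5, 7); (5, 7); (5, 7); (7, NULL); (7, NULL); (7, NULL); (NULL, NULL)

LEFT JOIN keeps every row from `parts a`; unmatched rows get NULL for `parts b`'s columns.
Matching on a.part_id < b.part_id. A NULL in a compared column never satisfies the condition.
Matched pairs: 12; unmatched a rows kept: 4.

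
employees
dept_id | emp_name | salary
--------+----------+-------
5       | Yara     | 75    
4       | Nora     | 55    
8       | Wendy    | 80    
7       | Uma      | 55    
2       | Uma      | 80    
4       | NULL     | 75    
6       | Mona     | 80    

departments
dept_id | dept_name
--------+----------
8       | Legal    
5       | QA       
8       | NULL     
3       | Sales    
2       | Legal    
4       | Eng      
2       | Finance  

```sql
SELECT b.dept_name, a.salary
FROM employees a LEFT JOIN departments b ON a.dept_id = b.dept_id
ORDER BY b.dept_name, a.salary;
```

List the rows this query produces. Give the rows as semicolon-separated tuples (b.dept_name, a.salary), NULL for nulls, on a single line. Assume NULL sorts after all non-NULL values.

(Eng, 55); (Eng, 75); (Finance, 80); (Legal, 80); (Legal, 80); (QA, 75); (NULL, 55); (NULL, 80); (NULL, 80)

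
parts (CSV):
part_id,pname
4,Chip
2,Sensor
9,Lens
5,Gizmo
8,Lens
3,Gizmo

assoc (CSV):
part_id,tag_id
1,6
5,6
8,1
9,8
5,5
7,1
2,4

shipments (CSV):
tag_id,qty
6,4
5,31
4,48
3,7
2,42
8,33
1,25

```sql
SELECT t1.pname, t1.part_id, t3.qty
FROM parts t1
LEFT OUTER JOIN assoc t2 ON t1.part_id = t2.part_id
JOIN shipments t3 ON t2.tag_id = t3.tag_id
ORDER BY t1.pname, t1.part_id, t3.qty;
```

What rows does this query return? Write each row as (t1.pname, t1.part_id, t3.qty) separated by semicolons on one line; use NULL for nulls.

(Gizmo, 5, 4); (Gizmo, 5, 31); (Lens, 8, 25); (Lens, 9, 33); (Sensor, 2, 48)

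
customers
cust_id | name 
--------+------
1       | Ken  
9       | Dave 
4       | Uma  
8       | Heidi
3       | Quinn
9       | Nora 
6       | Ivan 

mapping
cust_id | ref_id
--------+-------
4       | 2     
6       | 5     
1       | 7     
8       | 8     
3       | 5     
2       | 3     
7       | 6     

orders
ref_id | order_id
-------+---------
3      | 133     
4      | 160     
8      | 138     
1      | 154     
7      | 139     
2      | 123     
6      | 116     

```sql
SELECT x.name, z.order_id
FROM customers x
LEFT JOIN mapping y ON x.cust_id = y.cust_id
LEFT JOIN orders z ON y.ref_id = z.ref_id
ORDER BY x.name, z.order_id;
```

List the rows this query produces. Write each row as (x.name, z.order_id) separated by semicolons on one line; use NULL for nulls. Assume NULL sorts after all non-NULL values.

(Dave, NULL); (Heidi, 138); (Ivan, NULL); (Ken, 139); (Nora, NULL); (Quinn, NULL); (Uma, 123)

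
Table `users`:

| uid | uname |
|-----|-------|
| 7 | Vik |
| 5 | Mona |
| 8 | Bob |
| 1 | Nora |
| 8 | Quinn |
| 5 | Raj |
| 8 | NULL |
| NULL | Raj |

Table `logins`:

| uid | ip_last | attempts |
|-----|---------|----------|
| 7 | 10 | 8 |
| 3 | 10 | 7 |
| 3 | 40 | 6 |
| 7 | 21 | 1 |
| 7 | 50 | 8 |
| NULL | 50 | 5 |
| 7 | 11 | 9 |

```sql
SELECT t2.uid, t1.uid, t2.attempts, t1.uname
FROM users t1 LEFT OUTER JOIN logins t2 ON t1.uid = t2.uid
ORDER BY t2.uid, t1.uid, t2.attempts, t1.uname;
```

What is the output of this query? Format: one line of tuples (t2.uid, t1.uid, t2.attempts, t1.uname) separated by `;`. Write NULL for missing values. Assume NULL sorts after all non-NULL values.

LEFT JOIN keeps every row from `users`; unmatched rows get NULL for `logins`'s columns.
Matching on t1.uid = t2.uid. A NULL in a compared column never satisfies the condition.
- t1 (uid=7) pairs with 4 row(s) of t2.
- t1 (uid=5) has no partner → padded with NULL.
- t1 (uid=8) has no partner → padded with NULL.
- t1 (uid=1) has no partner → padded with NULL.
- t1 (uid=8) has no partner → padded with NULL.
- t1 (uid=5) has no partner → padded with NULL.
- t1 (uid=8) has no partner → padded with NULL.
- t1 (uid=NULL) has no partner → padded with NULL.

(7, 7, 1, Vik); (7, 7, 8, Vik); (7, 7, 8, Vik); (7, 7, 9, Vik); (NULL, 1, NULL, Nora); (NULL, 5, NULL, Mona); (NULL, 5, NULL, Raj); (NULL, 8, NULL, Bob); (NULL, 8, NULL, Quinn); (NULL, 8, NULL, NULL); (NULL, NULL, NULL, Raj)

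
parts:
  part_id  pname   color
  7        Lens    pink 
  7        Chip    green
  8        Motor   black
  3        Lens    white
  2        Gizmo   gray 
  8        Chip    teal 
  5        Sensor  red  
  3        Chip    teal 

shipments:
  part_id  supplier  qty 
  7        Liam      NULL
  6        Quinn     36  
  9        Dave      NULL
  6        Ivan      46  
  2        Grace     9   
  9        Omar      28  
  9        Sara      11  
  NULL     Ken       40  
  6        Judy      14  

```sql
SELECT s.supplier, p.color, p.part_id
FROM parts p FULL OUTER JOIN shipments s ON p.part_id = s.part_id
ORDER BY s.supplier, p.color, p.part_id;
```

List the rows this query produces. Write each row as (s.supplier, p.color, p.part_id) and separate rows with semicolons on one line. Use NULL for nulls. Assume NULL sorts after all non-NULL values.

FULL OUTER JOIN keeps every row from both sides; unmatched rows get NULL for the other side's columns.
Matching on p.part_id = s.part_id. A NULL in a compared column never satisfies the condition.
Matched pairs: 3; unmatched p rows kept: 5; unmatched s rows kept: 7.

(Dave, NULL, NULL); (Grace, gray, 2); (Ivan, NULL, NULL); (Judy, NULL, NULL); (Ken, NULL, NULL); (Liam, green, 7); (Liam, pink, 7); (Omar, NULL, NULL); (Quinn, NULL, NULL); (Sara, NULL, NULL); (NULL, black, 8); (NULL, red, 5); (NULL, teal, 3); (NULL, teal, 8); (NULL, white, 3)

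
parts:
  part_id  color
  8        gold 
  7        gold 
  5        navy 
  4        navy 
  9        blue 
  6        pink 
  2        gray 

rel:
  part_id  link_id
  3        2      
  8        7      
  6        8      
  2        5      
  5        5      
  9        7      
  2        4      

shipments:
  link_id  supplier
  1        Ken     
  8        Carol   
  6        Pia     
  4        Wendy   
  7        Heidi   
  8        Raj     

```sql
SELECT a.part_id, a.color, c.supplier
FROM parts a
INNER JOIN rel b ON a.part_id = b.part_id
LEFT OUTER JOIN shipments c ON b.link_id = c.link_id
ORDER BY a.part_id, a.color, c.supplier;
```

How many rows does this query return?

Evaluate left to right. First `parts a INNER JOIN rel b` on part_id: 6 row(s).
Then LEFT JOIN `shipments c` on link_id: each of those 6 rows is kept; rows whose b.link_id has no match in c get NULL for c's columns.
Result: 7 row(s).

7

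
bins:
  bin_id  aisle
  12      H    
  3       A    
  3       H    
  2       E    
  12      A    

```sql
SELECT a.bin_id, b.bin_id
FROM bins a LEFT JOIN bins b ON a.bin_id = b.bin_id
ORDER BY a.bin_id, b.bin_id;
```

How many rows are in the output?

LEFT JOIN keeps every row from `bins a`; unmatched rows get NULL for `bins b`'s columns.
Matching on a.bin_id = b.bin_id.
- bin_id=12: 2 matching b row(s), so 2 row(s) emitted.
- bin_id=3: 2 matching b row(s), so 2 row(s) emitted.
- bin_id=3: 2 matching b row(s), so 2 row(s) emitted.
- bin_id=2: 1 matching b row(s), so 1 row(s) emitted.
- bin_id=12: 2 matching b row(s), so 2 row(s) emitted.
Total: 9 rows.

9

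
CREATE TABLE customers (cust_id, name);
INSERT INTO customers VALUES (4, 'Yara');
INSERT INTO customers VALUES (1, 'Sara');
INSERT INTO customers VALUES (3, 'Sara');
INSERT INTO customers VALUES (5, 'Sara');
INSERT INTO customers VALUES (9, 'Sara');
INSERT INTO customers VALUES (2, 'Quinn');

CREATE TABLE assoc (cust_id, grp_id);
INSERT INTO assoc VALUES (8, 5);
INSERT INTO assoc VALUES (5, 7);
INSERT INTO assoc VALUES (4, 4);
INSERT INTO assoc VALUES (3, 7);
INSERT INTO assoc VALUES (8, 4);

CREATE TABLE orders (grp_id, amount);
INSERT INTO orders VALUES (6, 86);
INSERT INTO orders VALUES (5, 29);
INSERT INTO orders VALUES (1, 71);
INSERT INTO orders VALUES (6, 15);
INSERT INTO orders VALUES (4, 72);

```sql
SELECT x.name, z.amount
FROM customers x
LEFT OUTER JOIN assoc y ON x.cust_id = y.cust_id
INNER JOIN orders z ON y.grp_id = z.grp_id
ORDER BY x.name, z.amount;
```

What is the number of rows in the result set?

1

Evaluate left to right. First `customers x LEFT JOIN assoc y` on cust_id: 6 row(s).
Then INNER JOIN `orders z` on grp_id: keep only rows whose y.grp_id appears in z.
Result: 1 row(s).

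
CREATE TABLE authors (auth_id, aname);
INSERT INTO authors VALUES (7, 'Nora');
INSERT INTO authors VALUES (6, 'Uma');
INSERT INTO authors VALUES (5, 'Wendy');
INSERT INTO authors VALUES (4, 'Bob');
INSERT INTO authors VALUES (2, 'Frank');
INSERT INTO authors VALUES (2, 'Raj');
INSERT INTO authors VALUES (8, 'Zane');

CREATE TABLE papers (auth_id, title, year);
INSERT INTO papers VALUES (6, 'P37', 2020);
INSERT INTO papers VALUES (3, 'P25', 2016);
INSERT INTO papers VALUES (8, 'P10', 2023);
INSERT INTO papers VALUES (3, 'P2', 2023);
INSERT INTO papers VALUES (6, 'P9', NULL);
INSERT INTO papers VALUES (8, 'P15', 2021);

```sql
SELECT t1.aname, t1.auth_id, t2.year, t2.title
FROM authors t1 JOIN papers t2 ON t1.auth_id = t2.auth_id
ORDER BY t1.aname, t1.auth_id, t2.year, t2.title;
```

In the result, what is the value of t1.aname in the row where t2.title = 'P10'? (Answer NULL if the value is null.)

Zane

INNER JOIN keeps only pairs where the ON condition holds.
Matching on t1.auth_id = t2.auth_id.
Matched pairs: 4.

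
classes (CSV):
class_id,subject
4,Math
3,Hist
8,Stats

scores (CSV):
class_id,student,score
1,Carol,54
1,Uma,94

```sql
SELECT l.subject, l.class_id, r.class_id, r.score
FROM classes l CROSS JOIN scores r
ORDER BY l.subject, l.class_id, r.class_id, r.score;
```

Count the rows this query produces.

6

CROSS JOIN pairs every row of `classes` with every row of `scores`: 3 × 2 = 6 rows.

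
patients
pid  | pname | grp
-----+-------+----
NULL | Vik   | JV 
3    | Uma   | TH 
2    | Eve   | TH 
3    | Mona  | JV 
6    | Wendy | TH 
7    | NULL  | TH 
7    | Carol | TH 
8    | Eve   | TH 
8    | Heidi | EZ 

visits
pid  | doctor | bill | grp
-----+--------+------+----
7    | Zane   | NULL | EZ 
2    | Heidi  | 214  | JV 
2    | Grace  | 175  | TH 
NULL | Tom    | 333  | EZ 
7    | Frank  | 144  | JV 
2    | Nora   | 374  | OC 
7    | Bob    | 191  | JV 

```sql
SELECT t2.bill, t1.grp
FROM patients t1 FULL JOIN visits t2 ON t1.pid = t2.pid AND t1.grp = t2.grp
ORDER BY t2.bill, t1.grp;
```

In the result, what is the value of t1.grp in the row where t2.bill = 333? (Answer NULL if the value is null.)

NULL

FULL OUTER JOIN keeps every row from both sides; unmatched rows get NULL for the other side's columns.
Matching on t1.pid = t2.pid AND t1.grp = t2.grp. A NULL in a compared column never satisfies the condition.
- pid=NULL, grp=JV: no t2 row matches, row kept with t2 columns NULL.
- pid=3, grp=TH: no t2 row matches, row kept with t2 columns NULL.
- pid=2, grp=TH: 1 matching t2 row(s), so 1 row(s) emitted.
- pid=3, grp=JV: no t2 row matches, row kept with t2 columns NULL.
- pid=6, grp=TH: no t2 row matches, row kept with t2 columns NULL.
- pid=7, grp=TH: no t2 row matches, row kept with t2 columns NULL.
- pid=7, grp=TH: no t2 row matches, row kept with t2 columns NULL.
- pid=8, grp=TH: no t2 row matches, row kept with t2 columns NULL.
- pid=8, grp=EZ: no t2 row matches, row kept with t2 columns NULL.
- 6 t2 row(s) had no t1 match → kept, t1 columns NULL.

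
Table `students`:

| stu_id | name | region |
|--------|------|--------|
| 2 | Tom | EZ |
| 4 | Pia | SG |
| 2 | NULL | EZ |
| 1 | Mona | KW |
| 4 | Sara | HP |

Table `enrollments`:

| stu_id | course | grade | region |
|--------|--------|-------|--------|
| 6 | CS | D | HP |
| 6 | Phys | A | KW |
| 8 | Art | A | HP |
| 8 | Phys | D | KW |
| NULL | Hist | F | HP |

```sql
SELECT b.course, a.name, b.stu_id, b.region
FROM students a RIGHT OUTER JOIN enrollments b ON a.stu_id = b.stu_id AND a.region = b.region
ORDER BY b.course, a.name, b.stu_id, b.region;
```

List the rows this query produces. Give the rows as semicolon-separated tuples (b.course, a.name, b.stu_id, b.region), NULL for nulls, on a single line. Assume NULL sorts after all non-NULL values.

(Art, NULL, 8, HP); (CS, NULL, 6, HP); (Hist, NULL, NULL, HP); (Phys, NULL, 6, KW); (Phys, NULL, 8, KW)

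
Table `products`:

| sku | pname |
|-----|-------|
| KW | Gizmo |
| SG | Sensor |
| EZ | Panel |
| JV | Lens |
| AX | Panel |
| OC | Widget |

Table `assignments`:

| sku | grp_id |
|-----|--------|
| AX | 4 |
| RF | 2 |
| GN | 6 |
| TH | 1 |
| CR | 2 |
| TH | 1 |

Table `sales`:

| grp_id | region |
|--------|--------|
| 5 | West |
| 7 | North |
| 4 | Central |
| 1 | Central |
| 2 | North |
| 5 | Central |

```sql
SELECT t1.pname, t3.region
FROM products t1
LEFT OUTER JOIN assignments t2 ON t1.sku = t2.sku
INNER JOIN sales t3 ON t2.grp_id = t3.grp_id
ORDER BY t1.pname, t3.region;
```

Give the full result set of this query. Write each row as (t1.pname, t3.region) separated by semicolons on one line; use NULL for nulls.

Evaluate left to right. First `products t1 LEFT JOIN assignments t2` on sku: 6 row(s).
Then INNER JOIN `sales t3` on grp_id: keep only rows whose t2.grp_id appears in t3.

(Panel, Central)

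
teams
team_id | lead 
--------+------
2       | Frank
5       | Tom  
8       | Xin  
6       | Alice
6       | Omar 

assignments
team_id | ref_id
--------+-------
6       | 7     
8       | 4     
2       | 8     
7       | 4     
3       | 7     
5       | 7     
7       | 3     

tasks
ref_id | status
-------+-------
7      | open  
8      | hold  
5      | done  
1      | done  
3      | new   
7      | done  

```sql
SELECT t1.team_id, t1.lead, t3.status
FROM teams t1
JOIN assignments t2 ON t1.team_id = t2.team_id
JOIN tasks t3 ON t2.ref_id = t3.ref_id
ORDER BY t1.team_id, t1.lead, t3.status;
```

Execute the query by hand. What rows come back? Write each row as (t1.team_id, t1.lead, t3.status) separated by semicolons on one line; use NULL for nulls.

(2, Frank, hold); (5, Tom, done); (5, Tom, open); (6, Alice, done); (6, Alice, open); (6, Omar, done); (6, Omar, open)

Joins associate left-to-right: teams INNER JOIN assignments on team_id gives 5 intermediate row(s).
Then INNER JOIN `tasks t3` on ref_id: keep only rows whose t2.ref_id appears in t3.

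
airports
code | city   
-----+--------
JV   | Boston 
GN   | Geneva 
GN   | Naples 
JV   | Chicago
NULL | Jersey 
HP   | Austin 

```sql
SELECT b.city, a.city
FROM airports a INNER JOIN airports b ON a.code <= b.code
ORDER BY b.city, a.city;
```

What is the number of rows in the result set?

17

INNER JOIN keeps only pairs where the ON condition holds.
Matching on a.code <= b.code. A NULL in a compared column never satisfies the condition.
Matched pairs: 17.
Total: 17 rows.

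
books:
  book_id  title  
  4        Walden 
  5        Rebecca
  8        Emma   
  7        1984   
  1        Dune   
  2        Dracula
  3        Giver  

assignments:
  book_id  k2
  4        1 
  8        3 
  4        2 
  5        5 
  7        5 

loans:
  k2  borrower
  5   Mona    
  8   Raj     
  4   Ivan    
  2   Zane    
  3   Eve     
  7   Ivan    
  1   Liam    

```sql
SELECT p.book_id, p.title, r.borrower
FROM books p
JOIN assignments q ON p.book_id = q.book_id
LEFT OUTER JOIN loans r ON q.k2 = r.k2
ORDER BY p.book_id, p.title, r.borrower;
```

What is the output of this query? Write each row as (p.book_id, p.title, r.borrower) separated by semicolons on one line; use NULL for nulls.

(4, Walden, Liam); (4, Walden, Zane); (5, Rebecca, Mona); (7, 1984, Mona); (8, Emma, Eve)

Step 1 — p INNER JOIN q on book_id → 5 row(s).
Then LEFT JOIN `loans r` on k2: each of those 5 rows is kept; rows whose q.k2 has no match in r get NULL for r's columns.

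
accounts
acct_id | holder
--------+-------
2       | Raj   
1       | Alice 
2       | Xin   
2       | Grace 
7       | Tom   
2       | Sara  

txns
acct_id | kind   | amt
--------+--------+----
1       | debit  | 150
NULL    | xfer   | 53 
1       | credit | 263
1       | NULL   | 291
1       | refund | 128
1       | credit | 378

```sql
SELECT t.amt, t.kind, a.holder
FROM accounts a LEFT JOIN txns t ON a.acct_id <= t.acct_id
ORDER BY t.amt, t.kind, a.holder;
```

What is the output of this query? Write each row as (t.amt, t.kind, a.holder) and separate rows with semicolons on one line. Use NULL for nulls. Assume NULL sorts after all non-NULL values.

(128, refund, Alice); (150, debit, Alice); (263, credit, Alice); (291, NULL, Alice); (378, credit, Alice); (NULL, NULL, Grace); (NULL, NULL, Raj); (NULL, NULL, Sara); (NULL, NULL, Tom); (NULL, NULL, Xin)

LEFT JOIN keeps every row from `accounts`; unmatched rows get NULL for `txns`'s columns.
Matching on a.acct_id <= t.acct_id. A NULL in a compared column never satisfies the condition.
Matched pairs: 5; unmatched a rows kept: 5.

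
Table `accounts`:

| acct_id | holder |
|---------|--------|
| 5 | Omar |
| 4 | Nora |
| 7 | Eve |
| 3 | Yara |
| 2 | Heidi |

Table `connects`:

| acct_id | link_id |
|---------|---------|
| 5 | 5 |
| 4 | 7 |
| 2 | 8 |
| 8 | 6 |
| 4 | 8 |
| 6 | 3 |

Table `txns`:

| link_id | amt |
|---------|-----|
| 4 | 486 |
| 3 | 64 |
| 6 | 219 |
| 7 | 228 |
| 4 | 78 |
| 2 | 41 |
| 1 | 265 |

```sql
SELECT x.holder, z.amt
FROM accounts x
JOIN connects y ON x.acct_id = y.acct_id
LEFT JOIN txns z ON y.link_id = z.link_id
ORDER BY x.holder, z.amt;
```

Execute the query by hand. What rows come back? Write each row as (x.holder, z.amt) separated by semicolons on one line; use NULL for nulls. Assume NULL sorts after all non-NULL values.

(Heidi, NULL); (Nora, 228); (Nora, NULL); (Omar, NULL)

Joins associate left-to-right: accounts INNER JOIN connects on acct_id gives 4 intermediate row(s).
Then LEFT JOIN `txns z` on link_id: each of those 4 rows is kept; rows whose y.link_id has no match in z get NULL for z's columns.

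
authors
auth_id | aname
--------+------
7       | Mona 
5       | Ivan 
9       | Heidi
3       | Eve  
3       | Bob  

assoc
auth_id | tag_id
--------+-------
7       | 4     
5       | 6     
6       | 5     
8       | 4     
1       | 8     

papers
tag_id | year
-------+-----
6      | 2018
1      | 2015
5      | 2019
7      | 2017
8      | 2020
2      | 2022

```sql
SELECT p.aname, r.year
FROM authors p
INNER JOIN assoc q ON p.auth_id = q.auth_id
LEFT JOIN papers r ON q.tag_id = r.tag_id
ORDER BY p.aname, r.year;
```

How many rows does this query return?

Step 1 — p INNER JOIN q on auth_id → 2 row(s).
Then LEFT JOIN `papers r` on tag_id: each of those 2 rows is kept; rows whose q.tag_id has no match in r get NULL for r's columns.
Result: 2 row(s).

2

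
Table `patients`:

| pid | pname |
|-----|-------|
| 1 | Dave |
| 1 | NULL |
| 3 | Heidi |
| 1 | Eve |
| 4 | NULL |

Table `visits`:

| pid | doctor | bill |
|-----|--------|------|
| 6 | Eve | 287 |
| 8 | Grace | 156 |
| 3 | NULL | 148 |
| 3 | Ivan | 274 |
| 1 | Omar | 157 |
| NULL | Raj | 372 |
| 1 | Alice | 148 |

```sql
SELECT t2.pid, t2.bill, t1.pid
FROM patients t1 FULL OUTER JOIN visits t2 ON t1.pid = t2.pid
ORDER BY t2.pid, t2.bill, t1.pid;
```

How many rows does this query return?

12

FULL OUTER JOIN keeps every row from both sides; unmatched rows get NULL for the other side's columns.
Matching on t1.pid = t2.pid. A NULL in a compared column never satisfies the condition.
- t1[0] pid=1 → 2 match(es) in t2 → 2 row(s).
- t1[1] pid=1 → 2 match(es) in t2 → 2 row(s).
- t1[2] pid=3 → 2 match(es) in t2 → 2 row(s).
- t1[3] pid=1 → 2 match(es) in t2 → 2 row(s).
- t1[4] pid=4 → no match; kept with NULLs on the t2 side.
- 3 row(s) from t2 found no t1 partner → padded with NULL.
Total: 8 matched + 4 padded = 12 rows.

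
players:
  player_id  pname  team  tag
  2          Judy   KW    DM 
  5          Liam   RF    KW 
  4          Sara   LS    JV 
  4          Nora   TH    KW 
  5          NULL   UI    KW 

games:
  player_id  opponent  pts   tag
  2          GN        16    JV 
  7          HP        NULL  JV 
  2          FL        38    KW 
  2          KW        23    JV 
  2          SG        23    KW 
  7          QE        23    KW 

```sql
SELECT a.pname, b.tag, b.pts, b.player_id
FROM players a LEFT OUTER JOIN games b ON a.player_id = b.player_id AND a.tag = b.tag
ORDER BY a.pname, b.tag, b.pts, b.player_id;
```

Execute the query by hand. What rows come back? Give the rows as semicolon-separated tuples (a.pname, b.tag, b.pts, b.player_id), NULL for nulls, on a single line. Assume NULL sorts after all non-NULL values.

(Judy, NULL, NULL, NULL); (Liam, NULL, NULL, NULL); (Nora, NULL, NULL, NULL); (Sara, NULL, NULL, NULL); (NULL, NULL, NULL, NULL)

LEFT JOIN keeps every row from `players`; unmatched rows get NULL for `games`'s columns.
Matching on a.player_id = b.player_id AND a.tag = b.tag.
Matched pairs: 0; unmatched a rows kept: 5.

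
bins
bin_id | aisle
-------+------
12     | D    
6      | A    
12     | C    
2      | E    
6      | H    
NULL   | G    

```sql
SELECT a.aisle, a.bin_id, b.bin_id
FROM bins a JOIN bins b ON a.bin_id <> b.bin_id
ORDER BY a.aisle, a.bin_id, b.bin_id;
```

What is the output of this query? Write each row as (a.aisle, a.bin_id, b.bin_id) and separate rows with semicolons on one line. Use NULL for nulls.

INNER JOIN keeps only pairs where the ON condition holds.
Matching on a.bin_id <> b.bin_id. A NULL in a compared column never satisfies the condition.
Matched pairs: 16.

(A, 6, 2); (A, 6, 12); (A, 6, 12); (C, 12, 2); (C, 12, 6); (C, 12, 6); (D, 12, 2); (D, 12, 6); (D, 12, 6); (E, 2, 6); (E, 2, 6); (E, 2, 12); (E, 2, 12); (H, 6, 2); (H, 6, 12); (H, 6, 12)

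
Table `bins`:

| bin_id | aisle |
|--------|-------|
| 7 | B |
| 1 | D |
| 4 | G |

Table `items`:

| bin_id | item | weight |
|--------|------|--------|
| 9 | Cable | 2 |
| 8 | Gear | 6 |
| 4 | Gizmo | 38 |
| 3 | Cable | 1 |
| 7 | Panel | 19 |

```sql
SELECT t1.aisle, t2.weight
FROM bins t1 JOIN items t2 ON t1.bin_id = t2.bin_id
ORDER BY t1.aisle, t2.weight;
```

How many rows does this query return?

2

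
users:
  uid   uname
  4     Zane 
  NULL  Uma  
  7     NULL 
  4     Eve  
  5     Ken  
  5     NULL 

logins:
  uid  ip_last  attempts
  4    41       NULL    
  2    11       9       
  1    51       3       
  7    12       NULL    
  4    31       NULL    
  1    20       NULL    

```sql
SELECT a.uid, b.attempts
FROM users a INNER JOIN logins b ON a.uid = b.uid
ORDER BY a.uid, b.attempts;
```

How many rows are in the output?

INNER JOIN keeps only pairs where the ON condition holds.
Matching on a.uid = b.uid. A NULL in a compared column never satisfies the condition.
- a row (uid=4): matches 2 b row(s) → 2 output row(s).
- a row (uid=NULL): no match → dropped.
- a row (uid=7): matches 1 b row(s) → 1 output row(s).
- a row (uid=4): matches 2 b row(s) → 2 output row(s).
- a row (uid=5): no match → dropped.
- a row (uid=5): no match → dropped.
Total: 5 rows.

5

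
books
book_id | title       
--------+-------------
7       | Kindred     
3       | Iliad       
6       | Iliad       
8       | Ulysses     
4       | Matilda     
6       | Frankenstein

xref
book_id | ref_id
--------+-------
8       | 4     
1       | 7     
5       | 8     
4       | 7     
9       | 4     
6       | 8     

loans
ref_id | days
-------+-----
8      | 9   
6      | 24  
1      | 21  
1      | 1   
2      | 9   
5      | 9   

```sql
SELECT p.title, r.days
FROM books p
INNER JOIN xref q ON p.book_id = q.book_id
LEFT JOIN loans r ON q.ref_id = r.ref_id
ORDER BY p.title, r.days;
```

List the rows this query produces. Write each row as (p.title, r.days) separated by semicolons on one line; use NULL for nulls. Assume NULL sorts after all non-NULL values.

(Frankenstein, 9); (Iliad, 9); (Matilda, NULL); (Ulysses, NULL)

Evaluate left to right. First `books p INNER JOIN xref q` on book_id: 4 row(s).
Then LEFT JOIN `loans r` on ref_id: each of those 4 rows is kept; rows whose q.ref_id has no match in r get NULL for r's columns.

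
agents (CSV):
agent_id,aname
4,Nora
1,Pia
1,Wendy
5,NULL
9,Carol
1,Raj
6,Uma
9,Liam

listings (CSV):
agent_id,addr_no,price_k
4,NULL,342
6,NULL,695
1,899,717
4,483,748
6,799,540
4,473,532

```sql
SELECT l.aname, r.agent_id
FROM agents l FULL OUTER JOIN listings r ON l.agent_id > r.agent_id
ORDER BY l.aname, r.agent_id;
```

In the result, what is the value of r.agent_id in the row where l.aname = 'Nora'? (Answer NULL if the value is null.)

1

FULL OUTER JOIN keeps every row from both sides; unmatched rows get NULL for the other side's columns.
Matching on l.agent_id > r.agent_id.
- l[0] agent_id=4 → 1 match(es) in r → 1 row(s).
- l[1] agent_id=1 → no match; kept with NULLs on the r side.
- l[2] agent_id=1 → no match; kept with NULLs on the r side.
- l[3] agent_id=5 → 4 match(es) in r → 4 row(s).
- l[4] agent_id=9 → 6 match(es) in r → 6 row(s).
- l[5] agent_id=1 → no match; kept with NULLs on the r side.
- l[6] agent_id=6 → 4 match(es) in r → 4 row(s).
- l[7] agent_id=9 → 6 match(es) in r → 6 row(s).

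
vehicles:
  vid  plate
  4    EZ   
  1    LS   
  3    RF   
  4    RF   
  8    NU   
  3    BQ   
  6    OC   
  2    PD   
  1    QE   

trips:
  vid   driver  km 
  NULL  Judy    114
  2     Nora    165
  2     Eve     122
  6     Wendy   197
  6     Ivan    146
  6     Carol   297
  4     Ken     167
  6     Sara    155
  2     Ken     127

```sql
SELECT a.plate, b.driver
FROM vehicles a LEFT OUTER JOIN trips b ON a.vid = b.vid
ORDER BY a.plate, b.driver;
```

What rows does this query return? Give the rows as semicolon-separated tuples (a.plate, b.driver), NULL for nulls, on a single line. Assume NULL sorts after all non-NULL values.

LEFT JOIN keeps every row from `vehicles`; unmatched rows get NULL for `trips`'s columns.
Matching on a.vid = b.vid. A NULL in a compared column never satisfies the condition.
Matched pairs: 9; unmatched a rows kept: 5.

(BQ, NULL); (EZ, Ken); (LS, NULL); (NU, NULL); (OC, Carol); (OC, Ivan); (OC, Sara); (OC, Wendy); (PD, Eve); (PD, Ken); (PD, Nora); (QE, NULL); (RF, Ken); (RF, NULL)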